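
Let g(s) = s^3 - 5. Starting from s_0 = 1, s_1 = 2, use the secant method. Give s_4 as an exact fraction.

16480535/9627139

g(1) = -4, g(2) = 3. s_2 = 2 - 3·(2 - 1)/(3 - (-4)) = 11/7.
g(2) = 3, g(11/7) = -384/343. s_3 = (11/7) - (-384/343)·((11/7) - 2)/((-384/343) - 3) = 265/157.
g(11/7) = -384/343, g(265/157) = -739840/3869893. s_4 = (265/157) - (-739840/3869893)·((265/157) - (11/7))/((-739840/3869893) - (-384/343)) = 16480535/9627139.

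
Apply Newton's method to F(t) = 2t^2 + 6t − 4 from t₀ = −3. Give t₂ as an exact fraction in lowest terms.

−139/39

F'(t) = 4t + 6.
F(−3) = −4, F'(−3) = −6, so t₁ = (−3) − (−4)/(−6) = −11/3.
F(−11/3) = 8/9, F'(−11/3) = −26/3, so t₂ = (−11/3) − (8/9)/(−26/3) = −139/39.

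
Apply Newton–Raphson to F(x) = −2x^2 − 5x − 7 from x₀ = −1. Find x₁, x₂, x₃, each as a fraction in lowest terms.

F'(x) = −4x − 5.
F(−1) = −4, F'(−1) = −1, so x₁ = (−1) − (−4)/(−1) = −5.
F(−5) = −32, F'(−5) = 15, so x₂ = (−5) − (−32)/15 = −43/15.
F(−43/15) = −2048/225, F'(−43/15) = 97/15, so x₃ = (−43/15) − (−2048/225)/(97/15) = −2123/1455.

x₁ = −5, x₂ = −43/15, x₃ = −2123/1455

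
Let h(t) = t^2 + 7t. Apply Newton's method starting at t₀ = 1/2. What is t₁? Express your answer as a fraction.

h'(t) = 2t + 7.
h(1/2) = 15/4, h'(1/2) = 8, so t₁ = (1/2) − (15/4)/8 = 1/32.

1/32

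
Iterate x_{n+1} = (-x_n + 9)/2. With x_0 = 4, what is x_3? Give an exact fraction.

x_1 = (-4 + 9)/2 = 5/2.
x_2 = (-(5/2) + 9)/2 = 13/4.
x_3 = (-(13/4) + 9)/2 = 23/8.

23/8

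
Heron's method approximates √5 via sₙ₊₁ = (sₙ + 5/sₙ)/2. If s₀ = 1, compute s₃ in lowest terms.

s₁ = (1 + 5/1)/2 = 3.
s₂ = (3 + 5/3)/2 = 7/3.
s₃ = (7/3 + 5/(7/3))/2 = 47/21.

47/21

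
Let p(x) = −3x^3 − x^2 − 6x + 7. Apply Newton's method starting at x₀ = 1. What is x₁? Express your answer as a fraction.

14/17

p'(x) = −9x^2 − 2x − 6.
p(1) = −3, p'(1) = −17, so x₁ = 1 − (−3)/(−17) = 14/17.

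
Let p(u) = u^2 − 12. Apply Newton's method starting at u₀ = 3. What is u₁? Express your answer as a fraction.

7/2

p'(u) = 2u.
p(3) = −3, p'(3) = 6, so u₁ = 3 − (−3)/6 = 7/2.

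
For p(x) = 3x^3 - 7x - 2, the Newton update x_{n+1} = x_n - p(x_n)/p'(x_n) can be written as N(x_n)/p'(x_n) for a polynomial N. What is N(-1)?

-4

p'(x) = 9x^2 - 7.
N(x) = x·p'(x) - p(x) = x·(9x^2 - 7) - (3x^3 - 7x - 2) = 6x^3 + 2.
N(-1) = -4.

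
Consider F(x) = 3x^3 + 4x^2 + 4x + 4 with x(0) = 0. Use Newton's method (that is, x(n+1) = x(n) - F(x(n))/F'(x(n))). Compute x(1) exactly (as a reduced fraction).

F'(x) = 9x^2 + 8x + 4.
F(0) = 4, F'(0) = 4, so x(1) = 0 - 4/4 = -1.

-1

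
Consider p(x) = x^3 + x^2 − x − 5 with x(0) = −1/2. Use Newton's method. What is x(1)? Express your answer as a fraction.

p'(x) = 3x^2 + 2x − 1.
p(−1/2) = −35/8, p'(−1/2) = −5/4, so x(1) = (−1/2) − (−35/8)/(−5/4) = −4.

−4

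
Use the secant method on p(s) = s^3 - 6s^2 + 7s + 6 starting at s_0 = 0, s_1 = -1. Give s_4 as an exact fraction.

p(0) = 6, p(-1) = -8. s_2 = (-1) - (-8)·((-1) - 0)/((-8) - 6) = -3/7.
p(-1) = -8, p(-3/7) = 624/343. s_3 = (-3/7) - (624/343)·((-3/7) - (-1))/((624/343) - (-8)) = -225/421.
p(-3/7) = 624/343, p(-225/421) = 29286816/74618461. s_4 = (-225/421) - (29286816/74618461)·((-225/421) - (-3/7))/((29286816/74618461) - (624/343)) = -32979927/58520099.

-32979927/58520099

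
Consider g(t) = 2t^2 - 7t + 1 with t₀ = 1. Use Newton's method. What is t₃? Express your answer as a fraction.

g'(t) = 4t - 7.
g(1) = -4, g'(1) = -3, so t₁ = 1 - (-4)/(-3) = -1/3.
g(-1/3) = 32/9, g'(-1/3) = -25/3, so t₂ = (-1/3) - (32/9)/(-25/3) = 7/75.
g(7/75) = 2048/5625, g'(7/75) = -497/75, so t₃ = (7/75) - (2048/5625)/(-497/75) = 5527/37275.

5527/37275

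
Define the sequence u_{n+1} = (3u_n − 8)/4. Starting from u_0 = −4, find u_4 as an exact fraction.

−431/64

u_1 = (3·(−4) − 8)/4 = −5.
u_2 = (3·(−5) − 8)/4 = −23/4.
u_3 = (3·(−23/4) − 8)/4 = −101/16.
u_4 = (3·(−101/16) − 8)/4 = −431/64.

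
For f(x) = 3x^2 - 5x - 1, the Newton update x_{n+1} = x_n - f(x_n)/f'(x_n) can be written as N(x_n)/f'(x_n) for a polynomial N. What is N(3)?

28

f'(x) = 6x - 5.
N(x) = x·f'(x) - f(x) = x·(6x - 5) - (3x^2 - 5x - 1) = 3x^2 + 1.
N(3) = 28.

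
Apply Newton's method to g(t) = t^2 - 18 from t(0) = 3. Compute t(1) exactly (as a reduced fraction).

9/2

g'(t) = 2t.
g(3) = -9, g'(3) = 6, so t(1) = 3 - (-9)/6 = 9/2.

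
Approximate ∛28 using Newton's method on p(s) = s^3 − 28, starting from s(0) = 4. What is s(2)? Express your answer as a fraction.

p'(s) = 3s^2.
p(4) = 36, p'(4) = 48, so s(1) = 4 − 36/48 = 13/4.
p(13/4) = 405/64, p'(13/4) = 507/16, so s(2) = (13/4) − (405/64)/(507/16) = 1031/338.

1031/338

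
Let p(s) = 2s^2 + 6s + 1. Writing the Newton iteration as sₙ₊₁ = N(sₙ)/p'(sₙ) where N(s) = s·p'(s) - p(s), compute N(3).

17

p'(s) = 4s + 6.
N(s) = s·p'(s) - p(s) = s·(4s + 6) - (2s^2 + 6s + 1) = 2s^2 - 1.
N(3) = 17.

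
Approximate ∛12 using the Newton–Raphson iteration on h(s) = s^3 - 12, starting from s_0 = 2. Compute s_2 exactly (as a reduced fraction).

1010/441

h'(s) = 3s^2.
h(2) = -4, h'(2) = 12, so s_1 = 2 - (-4)/12 = 7/3.
h(7/3) = 19/27, h'(7/3) = 49/3, so s_2 = (7/3) - (19/27)/(49/3) = 1010/441.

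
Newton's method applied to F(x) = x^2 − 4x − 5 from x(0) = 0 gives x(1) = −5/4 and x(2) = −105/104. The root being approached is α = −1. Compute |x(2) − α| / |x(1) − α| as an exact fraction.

1/26

x(1) − α = −5/4 − (−1) = −5/4 + 1 = −1/4, so |x(1) − α| = 1/4.
x(2) − α = −105/104 − (−1) = −105/104 + 1 = −1/104, so |x(2) − α| = 1/104.
Ratio = (1/104) / (1/4) = 1/26.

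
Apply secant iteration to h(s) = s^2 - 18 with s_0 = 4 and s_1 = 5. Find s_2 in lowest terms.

38/9

h(4) = -2, h(5) = 7. s_2 = 5 - 7·(5 - 4)/(7 - (-2)) = 38/9.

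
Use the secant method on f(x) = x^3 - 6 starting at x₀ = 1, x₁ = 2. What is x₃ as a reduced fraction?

f(1) = -5, f(2) = 2. x₂ = 2 - 2·(2 - 1)/(2 - (-5)) = 12/7.
f(2) = 2, f(12/7) = -330/343. x₃ = (12/7) - (-330/343)·((12/7) - 2)/((-330/343) - 2) = 459/254.

459/254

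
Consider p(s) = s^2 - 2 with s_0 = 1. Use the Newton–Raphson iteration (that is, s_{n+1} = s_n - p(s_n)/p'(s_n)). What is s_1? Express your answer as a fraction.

p'(s) = 2s.
p(1) = -1, p'(1) = 2, so s_1 = 1 - (-1)/2 = 3/2.

3/2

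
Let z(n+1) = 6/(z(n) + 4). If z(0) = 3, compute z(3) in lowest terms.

102/89

z(1) = 6/(3 + 4) = 6/7.
z(2) = 6/(6/7 + 4) = 21/17.
z(3) = 6/(21/17 + 4) = 102/89.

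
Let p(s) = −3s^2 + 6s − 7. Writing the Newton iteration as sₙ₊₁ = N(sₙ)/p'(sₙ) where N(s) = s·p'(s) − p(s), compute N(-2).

−5

p'(s) = −6s + 6.
N(s) = s·p'(s) − p(s) = s·(−6s + 6) − (−3s^2 + 6s − 7) = −3s^2 + 7.
N(-2) = −5.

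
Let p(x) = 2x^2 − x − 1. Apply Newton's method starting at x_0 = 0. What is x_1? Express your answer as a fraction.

−1

p'(x) = 4x − 1.
p(0) = −1, p'(0) = −1, so x_1 = 0 − (−1)/(−1) = −1.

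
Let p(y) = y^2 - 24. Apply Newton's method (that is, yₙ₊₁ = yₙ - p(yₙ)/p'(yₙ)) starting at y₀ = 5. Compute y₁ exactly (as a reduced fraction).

p'(y) = 2y.
p(5) = 1, p'(5) = 10, so y₁ = 5 - 1/10 = 49/10.

49/10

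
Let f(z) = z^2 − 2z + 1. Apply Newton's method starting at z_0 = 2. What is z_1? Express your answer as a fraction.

3/2

f'(z) = 2z − 2.
f(2) = 1, f'(2) = 2, so z_1 = 2 − 1/2 = 3/2.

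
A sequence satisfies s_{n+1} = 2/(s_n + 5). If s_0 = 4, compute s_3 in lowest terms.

94/253

s_1 = 2/(4 + 5) = 2/9.
s_2 = 2/(2/9 + 5) = 18/47.
s_3 = 2/(18/47 + 5) = 94/253.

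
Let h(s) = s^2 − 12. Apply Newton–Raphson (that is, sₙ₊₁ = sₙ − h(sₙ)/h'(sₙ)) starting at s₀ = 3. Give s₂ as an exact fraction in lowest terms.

97/28

h'(s) = 2s.
h(3) = −3, h'(3) = 6, so s₁ = 3 − (−3)/6 = 7/2.
h(7/2) = 1/4, h'(7/2) = 7, so s₂ = (7/2) − (1/4)/7 = 97/28.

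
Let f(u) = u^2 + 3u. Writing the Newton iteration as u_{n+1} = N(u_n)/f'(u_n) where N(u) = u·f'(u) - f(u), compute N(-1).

f'(u) = 2u + 3.
N(u) = u·f'(u) - f(u) = u·(2u + 3) - (u^2 + 3u) = u^2.
N(-1) = 1.

1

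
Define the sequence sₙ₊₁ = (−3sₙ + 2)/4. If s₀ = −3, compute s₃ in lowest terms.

s₁ = (−3·(−3) + 2)/4 = 11/4.
s₂ = (−3·(11/4) + 2)/4 = −25/16.
s₃ = (−3·(−25/16) + 2)/4 = 107/64.

107/64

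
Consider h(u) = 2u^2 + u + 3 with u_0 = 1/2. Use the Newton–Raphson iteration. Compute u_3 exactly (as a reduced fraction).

h'(u) = 4u + 1.
h(1/2) = 4, h'(1/2) = 3, so u_1 = (1/2) - 4/3 = -5/6.
h(-5/6) = 32/9, h'(-5/6) = -7/3, so u_2 = (-5/6) - (32/9)/(-7/3) = 29/42.
h(29/42) = 2048/441, h'(29/42) = 79/21, so u_3 = (29/42) - (2048/441)/(79/21) = -1805/3318.

-1805/3318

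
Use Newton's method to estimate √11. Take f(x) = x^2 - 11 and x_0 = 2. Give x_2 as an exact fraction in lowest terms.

401/120

f'(x) = 2x.
f(2) = -7, f'(2) = 4, so x_1 = 2 - (-7)/4 = 15/4.
f(15/4) = 49/16, f'(15/4) = 15/2, so x_2 = (15/4) - (49/16)/(15/2) = 401/120.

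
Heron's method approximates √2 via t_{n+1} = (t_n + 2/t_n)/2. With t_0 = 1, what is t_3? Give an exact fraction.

t_1 = (1 + 2/1)/2 = 3/2.
t_2 = (3/2 + 2/(3/2))/2 = 17/12.
t_3 = (17/12 + 2/(17/12))/2 = 577/408.

577/408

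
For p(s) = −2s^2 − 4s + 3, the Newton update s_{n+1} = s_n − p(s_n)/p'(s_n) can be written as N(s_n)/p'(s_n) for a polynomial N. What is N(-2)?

p'(s) = −4s − 4.
N(s) = s·p'(s) − p(s) = s·(−4s − 4) − (−2s^2 − 4s + 3) = −2s^2 − 3.
N(-2) = −11.

−11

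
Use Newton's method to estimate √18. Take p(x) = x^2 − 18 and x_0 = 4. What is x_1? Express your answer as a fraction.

17/4

p'(x) = 2x.
p(4) = −2, p'(4) = 8, so x_1 = 4 − (−2)/8 = 17/4.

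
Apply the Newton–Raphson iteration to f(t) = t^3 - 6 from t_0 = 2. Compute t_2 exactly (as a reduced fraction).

f'(t) = 3t^2.
f(2) = 2, f'(2) = 12, so t_1 = 2 - 2/12 = 11/6.
f(11/6) = 35/216, f'(11/6) = 121/12, so t_2 = (11/6) - (35/216)/(121/12) = 1979/1089.

1979/1089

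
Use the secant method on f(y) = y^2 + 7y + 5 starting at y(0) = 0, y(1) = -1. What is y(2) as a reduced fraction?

-5/6

f(0) = 5, f(-1) = -1. y(2) = (-1) - (-1)·((-1) - 0)/((-1) - 5) = -5/6.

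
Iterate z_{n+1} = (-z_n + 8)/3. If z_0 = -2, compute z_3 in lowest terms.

z_1 = (-(-2) + 8)/3 = 10/3.
z_2 = (-(10/3) + 8)/3 = 14/9.
z_3 = (-(14/9) + 8)/3 = 58/27.

58/27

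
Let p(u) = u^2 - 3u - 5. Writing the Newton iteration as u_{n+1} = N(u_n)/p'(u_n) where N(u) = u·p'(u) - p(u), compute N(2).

p'(u) = 2u - 3.
N(u) = u·p'(u) - p(u) = u·(2u - 3) - (u^2 - 3u - 5) = u^2 + 5.
N(2) = 9.

9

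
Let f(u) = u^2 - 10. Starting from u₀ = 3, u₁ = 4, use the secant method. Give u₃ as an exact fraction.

f(3) = -1, f(4) = 6. u₂ = 4 - 6·(4 - 3)/(6 - (-1)) = 22/7.
f(4) = 6, f(22/7) = -6/49. u₃ = (22/7) - (-6/49)·((22/7) - 4)/((-6/49) - 6) = 79/25.

79/25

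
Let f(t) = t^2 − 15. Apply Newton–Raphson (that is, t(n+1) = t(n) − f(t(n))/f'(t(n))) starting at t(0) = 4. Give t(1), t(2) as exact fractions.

t(1) = 31/8, t(2) = 1921/496

f'(t) = 2t.
f(4) = 1, f'(4) = 8, so t(1) = 4 − 1/8 = 31/8.
f(31/8) = 1/64, f'(31/8) = 31/4, so t(2) = (31/8) − (1/64)/(31/4) = 1921/496.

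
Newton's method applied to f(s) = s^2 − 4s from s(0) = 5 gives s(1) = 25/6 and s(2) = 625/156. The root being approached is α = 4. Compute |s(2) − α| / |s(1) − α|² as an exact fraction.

s(1) − α = 25/6 − 4 = 1/6, so |s(1) − α| = 1/6.
s(2) − α = 625/156 − 4 = 1/156, so |s(2) − α| = 1/156.
|s(1) − α|² = 1/36.
Ratio = (1/156) / (1/36) = 3/13.

3/13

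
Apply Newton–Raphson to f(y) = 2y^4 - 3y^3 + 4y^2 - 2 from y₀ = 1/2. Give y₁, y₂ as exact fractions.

y₁ = 21/22, y₂ = 633361/748902

f'(y) = 8y^3 - 9y^2 + 8y.
f(1/2) = -5/4, f'(1/2) = 11/4, so y₁ = (1/2) - (-5/4)/(11/4) = 21/22.
f(21/22) = 20375/29282, f'(21/22) = 34041/5324, so y₂ = (21/22) - (20375/29282)/(34041/5324) = 633361/748902.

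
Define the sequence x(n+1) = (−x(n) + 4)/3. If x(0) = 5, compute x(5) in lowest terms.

239/243

x(1) = (−5 + 4)/3 = −1/3.
x(2) = (−(−1/3) + 4)/3 = 13/9.
x(3) = (−(13/9) + 4)/3 = 23/27.
x(4) = (−(23/27) + 4)/3 = 85/81.
x(5) = (−(85/81) + 4)/3 = 239/243.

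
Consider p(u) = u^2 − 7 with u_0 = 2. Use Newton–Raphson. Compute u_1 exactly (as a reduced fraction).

11/4

p'(u) = 2u.
p(2) = −3, p'(2) = 4, so u_1 = 2 − (−3)/4 = 11/4.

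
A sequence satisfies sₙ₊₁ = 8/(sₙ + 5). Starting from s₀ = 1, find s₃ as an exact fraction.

s₁ = 8/(1 + 5) = 4/3.
s₂ = 8/(4/3 + 5) = 24/19.
s₃ = 8/(24/19 + 5) = 152/119.

152/119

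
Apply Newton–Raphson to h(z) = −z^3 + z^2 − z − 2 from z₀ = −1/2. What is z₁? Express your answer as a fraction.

h'(z) = −3z^2 + 2z − 1.
h(−1/2) = −9/8, h'(−1/2) = −11/4, so z₁ = (−1/2) − (−9/8)/(−11/4) = −10/11.

−10/11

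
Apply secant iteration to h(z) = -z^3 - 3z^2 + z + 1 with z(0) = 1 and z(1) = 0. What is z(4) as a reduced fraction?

h(1) = -2, h(0) = 1. z(2) = 0 - 1·(0 - 1)/(1 - (-2)) = 1/3.
h(0) = 1, h(1/3) = 26/27. z(3) = (1/3) - (26/27)·((1/3) - 0)/((26/27) - 1) = 9.
h(1/3) = 26/27, h(9) = -962. z(4) = 9 - (-962)·(9 - (1/3))/((-962) - (26/27)) = 171/500.

171/500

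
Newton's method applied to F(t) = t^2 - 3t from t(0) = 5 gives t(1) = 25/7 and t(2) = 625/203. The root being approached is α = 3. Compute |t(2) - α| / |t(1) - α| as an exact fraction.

4/29

t(1) - α = 25/7 - 3 = 4/7, so |t(1) - α| = 4/7.
t(2) - α = 625/203 - 3 = 16/203, so |t(2) - α| = 16/203.
Ratio = (16/203) / (4/7) = 4/29.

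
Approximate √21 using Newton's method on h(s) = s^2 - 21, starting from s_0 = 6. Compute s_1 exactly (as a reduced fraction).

19/4

h'(s) = 2s.
h(6) = 15, h'(6) = 12, so s_1 = 6 - 15/12 = 19/4.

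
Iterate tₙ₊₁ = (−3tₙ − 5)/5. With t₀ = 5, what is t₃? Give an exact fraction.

−46/25

t₁ = (−3·5 − 5)/5 = −4.
t₂ = (−3·(−4) − 5)/5 = 7/5.
t₃ = (−3·(7/5) − 5)/5 = −46/25.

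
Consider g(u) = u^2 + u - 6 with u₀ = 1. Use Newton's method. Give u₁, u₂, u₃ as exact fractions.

g'(u) = 2u + 1.
g(1) = -4, g'(1) = 3, so u₁ = 1 - (-4)/3 = 7/3.
g(7/3) = 16/9, g'(7/3) = 17/3, so u₂ = (7/3) - (16/9)/(17/3) = 103/51.
g(103/51) = 256/2601, g'(103/51) = 257/51, so u₃ = (103/51) - (256/2601)/(257/51) = 26215/13107.

u₁ = 7/3, u₂ = 103/51, u₃ = 26215/13107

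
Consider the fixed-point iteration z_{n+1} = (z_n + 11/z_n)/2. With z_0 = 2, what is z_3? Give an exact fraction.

319201/96240

z_1 = (2 + 11/2)/2 = 15/4.
z_2 = (15/4 + 11/(15/4))/2 = 401/120.
z_3 = (401/120 + 11/(401/120))/2 = 319201/96240.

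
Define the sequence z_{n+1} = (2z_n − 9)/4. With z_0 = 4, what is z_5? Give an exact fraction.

z_1 = (2·4 − 9)/4 = −1/4.
z_2 = (2·(−1/4) − 9)/4 = −19/8.
z_3 = (2·(−19/8) − 9)/4 = −55/16.
z_4 = (2·(−55/16) − 9)/4 = −127/32.
z_5 = (2·(−127/32) − 9)/4 = −271/64.

−271/64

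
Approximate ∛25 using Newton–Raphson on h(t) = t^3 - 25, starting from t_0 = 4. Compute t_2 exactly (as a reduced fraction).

183851/62424

h'(t) = 3t^2.
h(4) = 39, h'(4) = 48, so t_1 = 4 - 39/48 = 51/16.
h(51/16) = 30251/4096, h'(51/16) = 7803/256, so t_2 = (51/16) - (30251/4096)/(7803/256) = 183851/62424.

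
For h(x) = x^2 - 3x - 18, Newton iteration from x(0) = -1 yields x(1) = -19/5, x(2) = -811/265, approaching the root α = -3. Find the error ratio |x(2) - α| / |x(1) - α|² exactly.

x(1) - α = -19/5 - (-3) = -19/5 + 3 = -4/5, so |x(1) - α| = 4/5.
x(2) - α = -811/265 - (-3) = -811/265 + 3 = -16/265, so |x(2) - α| = 16/265.
|x(1) - α|² = 16/25.
Ratio = (16/265) / (16/25) = 5/53.

5/53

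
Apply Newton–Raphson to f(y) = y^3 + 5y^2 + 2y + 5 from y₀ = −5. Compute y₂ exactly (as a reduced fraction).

−2210915/460566

f'(y) = 3y^2 + 10y + 2.
f(−5) = −5, f'(−5) = 27, so y₁ = (−5) − (−5)/27 = −130/27.
f(−130/27) = −6625/19683, f'(−130/27) = 5686/243, so y₂ = (−130/27) − (−6625/19683)/(5686/243) = −2210915/460566.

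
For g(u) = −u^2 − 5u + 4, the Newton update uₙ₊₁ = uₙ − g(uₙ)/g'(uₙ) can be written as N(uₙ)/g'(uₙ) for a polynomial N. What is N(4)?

−20

g'(u) = −2u − 5.
N(u) = u·g'(u) − g(u) = u·(−2u − 5) − (−u^2 − 5u + 4) = −u^2 − 4.
N(4) = −20.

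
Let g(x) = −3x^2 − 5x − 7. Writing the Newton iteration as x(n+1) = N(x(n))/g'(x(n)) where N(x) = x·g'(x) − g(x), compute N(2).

g'(x) = −6x − 5.
N(x) = x·g'(x) − g(x) = x·(−6x − 5) − (−3x^2 − 5x − 7) = −3x^2 + 7.
N(2) = −5.

−5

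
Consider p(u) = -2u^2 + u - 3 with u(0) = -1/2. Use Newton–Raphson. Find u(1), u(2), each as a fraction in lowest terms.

u(1) = 5/6, u(2) = -29/42

p'(u) = -4u + 1.
p(-1/2) = -4, p'(-1/2) = 3, so u(1) = (-1/2) - (-4)/3 = 5/6.
p(5/6) = -32/9, p'(5/6) = -7/3, so u(2) = (5/6) - (-32/9)/(-7/3) = -29/42.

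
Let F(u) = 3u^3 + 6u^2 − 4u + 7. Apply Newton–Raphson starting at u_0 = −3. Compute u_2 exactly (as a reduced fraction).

F'(u) = 9u^2 + 12u − 4.
F(−3) = −8, F'(−3) = 41, so u_1 = (−3) − (−8)/41 = −115/41.
F(−115/41) = −53568/68921, F'(−115/41) = 55721/1681, so u_2 = (−115/41) − (−53568/68921)/(55721/1681) = −6354347/2284561.

−6354347/2284561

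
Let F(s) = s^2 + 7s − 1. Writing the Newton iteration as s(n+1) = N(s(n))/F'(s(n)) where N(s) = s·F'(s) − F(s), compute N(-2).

5

F'(s) = 2s + 7.
N(s) = s·F'(s) − F(s) = s·(2s + 7) − (s^2 + 7s − 1) = s^2 + 1.
N(-2) = 5.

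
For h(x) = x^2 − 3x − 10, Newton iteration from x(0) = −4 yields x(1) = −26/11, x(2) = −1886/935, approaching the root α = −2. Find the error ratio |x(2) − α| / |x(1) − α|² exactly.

x(1) − α = −26/11 − (−2) = −26/11 + 2 = −4/11, so |x(1) − α| = 4/11.
x(2) − α = −1886/935 − (−2) = −1886/935 + 2 = −16/935, so |x(2) − α| = 16/935.
|x(1) − α|² = 16/121.
Ratio = (16/935) / (16/121) = 11/85.

11/85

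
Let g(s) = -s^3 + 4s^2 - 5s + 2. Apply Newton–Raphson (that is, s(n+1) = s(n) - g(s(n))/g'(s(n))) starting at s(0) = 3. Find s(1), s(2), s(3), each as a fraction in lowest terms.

g'(s) = -3s^2 + 8s - 5.
g(3) = -4, g'(3) = -8, so s(1) = 3 - (-4)/(-8) = 5/2.
g(5/2) = -9/8, g'(5/2) = -15/4, so s(2) = (5/2) - (-9/8)/(-15/4) = 11/5.
g(11/5) = -36/125, g'(11/5) = -48/25, so s(3) = (11/5) - (-36/125)/(-48/25) = 41/20.

s(1) = 5/2, s(2) = 11/5, s(3) = 41/20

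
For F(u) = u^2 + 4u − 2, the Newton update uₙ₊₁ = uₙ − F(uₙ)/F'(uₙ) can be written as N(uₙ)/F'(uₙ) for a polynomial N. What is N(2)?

F'(u) = 2u + 4.
N(u) = u·F'(u) − F(u) = u·(2u + 4) − (u^2 + 4u − 2) = u^2 + 2.
N(2) = 6.

6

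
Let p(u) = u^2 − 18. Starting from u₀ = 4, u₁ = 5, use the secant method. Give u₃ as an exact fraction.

p(4) = −2, p(5) = 7. u₂ = 5 − 7·(5 − 4)/(7 − (−2)) = 38/9.
p(5) = 7, p(38/9) = −14/81. u₃ = (38/9) − (−14/81)·((38/9) − 5)/((−14/81) − 7) = 352/83.

352/83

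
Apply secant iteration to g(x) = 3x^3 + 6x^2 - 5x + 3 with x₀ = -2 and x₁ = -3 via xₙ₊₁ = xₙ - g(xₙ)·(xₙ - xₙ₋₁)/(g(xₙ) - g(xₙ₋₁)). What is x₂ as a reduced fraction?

g(-2) = 13, g(-3) = -9. x₂ = (-3) - (-9)·((-3) - (-2))/((-9) - 13) = -57/22.

-57/22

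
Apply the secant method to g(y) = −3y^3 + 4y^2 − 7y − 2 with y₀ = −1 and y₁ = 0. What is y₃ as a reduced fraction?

−49/187

g(−1) = 12, g(0) = −2. y₂ = 0 − (−2)·(0 − (−1))/((−2) − 12) = −1/7.
g(0) = −2, g(−1/7) = −312/343. y₃ = (−1/7) − (−312/343)·((−1/7) − 0)/((−312/343) − (−2)) = −49/187.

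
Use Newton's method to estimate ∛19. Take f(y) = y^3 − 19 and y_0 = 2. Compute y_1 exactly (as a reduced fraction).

f'(y) = 3y^2.
f(2) = −11, f'(2) = 12, so y_1 = 2 − (−11)/12 = 35/12.

35/12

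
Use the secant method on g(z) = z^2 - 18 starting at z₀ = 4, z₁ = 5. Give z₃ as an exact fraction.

g(4) = -2, g(5) = 7. z₂ = 5 - 7·(5 - 4)/(7 - (-2)) = 38/9.
g(5) = 7, g(38/9) = -14/81. z₃ = (38/9) - (-14/81)·((38/9) - 5)/((-14/81) - 7) = 352/83.

352/83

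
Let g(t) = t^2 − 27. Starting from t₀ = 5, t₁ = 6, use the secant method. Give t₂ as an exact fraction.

57/11

g(5) = −2, g(6) = 9. t₂ = 6 − 9·(6 − 5)/(9 − (−2)) = 57/11.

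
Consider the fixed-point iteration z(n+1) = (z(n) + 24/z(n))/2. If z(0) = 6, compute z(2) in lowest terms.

49/10

z(1) = (6 + 24/6)/2 = 5.
z(2) = (5 + 24/5)/2 = 49/10.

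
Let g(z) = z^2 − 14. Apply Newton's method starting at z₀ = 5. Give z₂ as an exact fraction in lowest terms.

g'(z) = 2z.
g(5) = 11, g'(5) = 10, so z₁ = 5 − 11/10 = 39/10.
g(39/10) = 121/100, g'(39/10) = 39/5, so z₂ = (39/10) − (121/100)/(39/5) = 2921/780.

2921/780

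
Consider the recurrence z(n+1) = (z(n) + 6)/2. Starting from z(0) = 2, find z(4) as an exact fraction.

z(1) = (2 + 6)/2 = 4.
z(2) = (4 + 6)/2 = 5.
z(3) = (5 + 6)/2 = 11/2.
z(4) = ((11/2) + 6)/2 = 23/4.

23/4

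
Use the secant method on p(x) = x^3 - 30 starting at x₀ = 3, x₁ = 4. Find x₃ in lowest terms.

80271/25886

p(3) = -3, p(4) = 34. x₂ = 4 - 34·(4 - 3)/(34 - (-3)) = 114/37.
p(4) = 34, p(114/37) = -38046/50653. x₃ = (114/37) - (-38046/50653)·((114/37) - 4)/((-38046/50653) - 34) = 80271/25886.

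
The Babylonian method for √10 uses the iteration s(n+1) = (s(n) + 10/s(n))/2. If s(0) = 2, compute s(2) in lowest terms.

s(1) = (2 + 10/2)/2 = 7/2.
s(2) = (7/2 + 10/(7/2))/2 = 89/28.

89/28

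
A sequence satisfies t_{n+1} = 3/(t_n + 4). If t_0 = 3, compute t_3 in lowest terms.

t_1 = 3/(3 + 4) = 3/7.
t_2 = 3/(3/7 + 4) = 21/31.
t_3 = 3/(21/31 + 4) = 93/145.

93/145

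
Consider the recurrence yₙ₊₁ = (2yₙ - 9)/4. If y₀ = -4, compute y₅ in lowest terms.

y₁ = (2·(-4) - 9)/4 = -17/4.
y₂ = (2·(-17/4) - 9)/4 = -35/8.
y₃ = (2·(-35/8) - 9)/4 = -71/16.
y₄ = (2·(-71/16) - 9)/4 = -143/32.
y₅ = (2·(-143/32) - 9)/4 = -287/64.

-287/64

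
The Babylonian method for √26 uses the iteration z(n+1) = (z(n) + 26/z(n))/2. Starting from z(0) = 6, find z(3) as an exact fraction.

7196593/1411368

z(1) = (6 + 26/6)/2 = 31/6.
z(2) = (31/6 + 26/(31/6))/2 = 1897/372.
z(3) = (1897/372 + 26/(1897/372))/2 = 7196593/1411368.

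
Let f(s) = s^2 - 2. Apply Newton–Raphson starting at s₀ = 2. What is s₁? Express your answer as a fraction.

3/2

f'(s) = 2s.
f(2) = 2, f'(2) = 4, so s₁ = 2 - 2/4 = 3/2.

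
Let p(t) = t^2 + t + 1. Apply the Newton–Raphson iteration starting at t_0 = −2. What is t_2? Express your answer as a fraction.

p'(t) = 2t + 1.
p(−2) = 3, p'(−2) = −3, so t_1 = (−2) − 3/(−3) = −1.
p(−1) = 1, p'(−1) = −1, so t_2 = (−1) − 1/(−1) = 0.

0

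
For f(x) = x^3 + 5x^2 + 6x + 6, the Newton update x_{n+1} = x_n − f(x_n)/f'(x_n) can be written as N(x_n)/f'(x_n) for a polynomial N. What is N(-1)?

f'(x) = 3x^2 + 10x + 6.
N(x) = x·f'(x) − f(x) = x·(3x^2 + 10x + 6) − (x^3 + 5x^2 + 6x + 6) = 2x^3 + 5x^2 − 6.
N(-1) = −3.

−3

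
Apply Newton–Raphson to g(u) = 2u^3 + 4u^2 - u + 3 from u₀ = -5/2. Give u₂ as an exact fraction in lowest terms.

g'(u) = 6u^2 + 8u - 1.
g(-5/2) = -3/4, g'(-5/2) = 33/2, so u₁ = (-5/2) - (-3/4)/(33/2) = -27/11.
g(-27/11) = -30/1331, g'(-27/11) = 1877/121, so u₂ = (-27/11) - (-30/1331)/(1877/121) = -50649/20647.

-50649/20647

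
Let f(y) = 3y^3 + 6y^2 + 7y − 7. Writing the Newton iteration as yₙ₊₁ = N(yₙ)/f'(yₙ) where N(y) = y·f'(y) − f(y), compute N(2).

79

f'(y) = 9y^2 + 12y + 7.
N(y) = y·f'(y) − f(y) = y·(9y^2 + 12y + 7) − (3y^3 + 6y^2 + 7y − 7) = 6y^3 + 6y^2 + 7.
N(2) = 79.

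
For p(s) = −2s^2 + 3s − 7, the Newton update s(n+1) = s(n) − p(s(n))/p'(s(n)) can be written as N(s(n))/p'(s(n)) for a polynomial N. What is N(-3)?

−11

p'(s) = −4s + 3.
N(s) = s·p'(s) − p(s) = s·(−4s + 3) − (−2s^2 + 3s − 7) = −2s^2 + 7.
N(-3) = −11.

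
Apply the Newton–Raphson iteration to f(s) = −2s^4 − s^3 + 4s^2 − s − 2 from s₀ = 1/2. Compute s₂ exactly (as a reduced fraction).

377353/257510

f'(s) = −8s^3 − 3s^2 + 8s − 1.
f(1/2) = −7/4, f'(1/2) = 5/4, so s₁ = (1/2) − (−7/4)/(5/4) = 19/10.
f(19/10) = −27979/1250, f'(19/10) = −25751/500, so s₂ = (19/10) − (−27979/1250)/(−25751/500) = 377353/257510.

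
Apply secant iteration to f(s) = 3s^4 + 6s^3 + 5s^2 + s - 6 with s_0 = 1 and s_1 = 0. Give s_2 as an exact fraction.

f(1) = 9, f(0) = -6. s_2 = 0 - (-6)·(0 - 1)/((-6) - 9) = 2/5.

2/5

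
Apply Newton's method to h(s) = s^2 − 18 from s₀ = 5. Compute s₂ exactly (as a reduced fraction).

3649/860

h'(s) = 2s.
h(5) = 7, h'(5) = 10, so s₁ = 5 − 7/10 = 43/10.
h(43/10) = 49/100, h'(43/10) = 43/5, so s₂ = (43/10) − (49/100)/(43/5) = 3649/860.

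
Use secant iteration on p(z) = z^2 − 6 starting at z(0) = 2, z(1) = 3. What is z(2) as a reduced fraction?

p(2) = −2, p(3) = 3. z(2) = 3 − 3·(3 − 2)/(3 − (−2)) = 12/5.

12/5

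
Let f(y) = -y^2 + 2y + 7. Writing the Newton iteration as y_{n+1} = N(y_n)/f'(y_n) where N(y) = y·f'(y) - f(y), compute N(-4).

f'(y) = -2y + 2.
N(y) = y·f'(y) - f(y) = y·(-2y + 2) - (-y^2 + 2y + 7) = -y^2 - 7.
N(-4) = -23.

-23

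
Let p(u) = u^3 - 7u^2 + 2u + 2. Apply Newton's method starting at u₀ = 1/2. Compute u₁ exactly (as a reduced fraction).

p'(u) = 3u^2 - 14u + 2.
p(1/2) = 11/8, p'(1/2) = -17/4, so u₁ = (1/2) - (11/8)/(-17/4) = 14/17.

14/17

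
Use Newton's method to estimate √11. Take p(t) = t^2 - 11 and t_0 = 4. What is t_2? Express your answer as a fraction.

1433/432

p'(t) = 2t.
p(4) = 5, p'(4) = 8, so t_1 = 4 - 5/8 = 27/8.
p(27/8) = 25/64, p'(27/8) = 27/4, so t_2 = (27/8) - (25/64)/(27/4) = 1433/432.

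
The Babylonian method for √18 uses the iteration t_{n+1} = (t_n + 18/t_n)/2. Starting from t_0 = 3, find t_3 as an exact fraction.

577/136

t_1 = (3 + 18/3)/2 = 9/2.
t_2 = (9/2 + 18/(9/2))/2 = 17/4.
t_3 = (17/4 + 18/(17/4))/2 = 577/136.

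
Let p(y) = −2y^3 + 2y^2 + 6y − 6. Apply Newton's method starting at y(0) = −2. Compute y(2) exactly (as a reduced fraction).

p'(y) = −6y^2 + 4y + 6.
p(−2) = 6, p'(−2) = −26, so y(1) = (−2) − 6/(−26) = −23/13.
p(−23/13) = 1584/2197, p'(−23/13) = −3356/169, so y(2) = (−23/13) − (1584/2197)/(−3356/169) = −18901/10907.

−18901/10907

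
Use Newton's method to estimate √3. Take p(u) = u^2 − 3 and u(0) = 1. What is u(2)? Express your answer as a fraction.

7/4

p'(u) = 2u.
p(1) = −2, p'(1) = 2, so u(1) = 1 − (−2)/2 = 2.
p(2) = 1, p'(2) = 4, so u(2) = 2 − 1/4 = 7/4.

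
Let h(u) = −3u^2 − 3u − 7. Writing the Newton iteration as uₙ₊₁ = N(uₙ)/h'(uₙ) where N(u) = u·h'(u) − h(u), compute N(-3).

−20

h'(u) = −6u − 3.
N(u) = u·h'(u) − h(u) = u·(−6u − 3) − (−3u^2 − 3u − 7) = −3u^2 + 7.
N(-3) = −20.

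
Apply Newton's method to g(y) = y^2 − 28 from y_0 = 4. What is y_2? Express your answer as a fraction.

g'(y) = 2y.
g(4) = −12, g'(4) = 8, so y_1 = 4 − (−12)/8 = 11/2.
g(11/2) = 9/4, g'(11/2) = 11, so y_2 = (11/2) − (9/4)/11 = 233/44.

233/44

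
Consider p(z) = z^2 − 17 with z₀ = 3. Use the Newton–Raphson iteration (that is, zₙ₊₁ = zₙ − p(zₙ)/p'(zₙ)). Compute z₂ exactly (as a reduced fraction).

p'(z) = 2z.
p(3) = −8, p'(3) = 6, so z₁ = 3 − (−8)/6 = 13/3.
p(13/3) = 16/9, p'(13/3) = 26/3, so z₂ = (13/3) − (16/9)/(26/3) = 161/39.

161/39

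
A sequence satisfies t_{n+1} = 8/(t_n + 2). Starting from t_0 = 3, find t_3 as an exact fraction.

t_1 = 8/(3 + 2) = 8/5.
t_2 = 8/(8/5 + 2) = 20/9.
t_3 = 8/(20/9 + 2) = 36/19.

36/19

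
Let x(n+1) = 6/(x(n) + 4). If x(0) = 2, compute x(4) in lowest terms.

x(1) = 6/(2 + 4) = 1.
x(2) = 6/(1 + 4) = 6/5.
x(3) = 6/(6/5 + 4) = 15/13.
x(4) = 6/(15/13 + 4) = 78/67.

78/67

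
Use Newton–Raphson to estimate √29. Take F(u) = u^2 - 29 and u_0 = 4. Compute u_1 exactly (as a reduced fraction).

F'(u) = 2u.
F(4) = -13, F'(4) = 8, so u_1 = 4 - (-13)/8 = 45/8.

45/8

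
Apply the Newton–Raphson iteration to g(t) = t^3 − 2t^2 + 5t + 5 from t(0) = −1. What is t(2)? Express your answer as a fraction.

g'(t) = 3t^2 − 4t + 5.
g(−1) = −3, g'(−1) = 12, so t(1) = (−1) − (−3)/12 = −3/4.
g(−3/4) = −19/64, g'(−3/4) = 155/16, so t(2) = (−3/4) − (−19/64)/(155/16) = −223/310.

−223/310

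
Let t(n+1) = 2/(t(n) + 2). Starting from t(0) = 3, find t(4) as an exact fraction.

17/23

t(1) = 2/(3 + 2) = 2/5.
t(2) = 2/(2/5 + 2) = 5/6.
t(3) = 2/(5/6 + 2) = 12/17.
t(4) = 2/(12/17 + 2) = 17/23.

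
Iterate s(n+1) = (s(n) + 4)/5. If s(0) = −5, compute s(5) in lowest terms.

3119/3125

s(1) = ((−5) + 4)/5 = −1/5.
s(2) = ((−1/5) + 4)/5 = 19/25.
s(3) = ((19/25) + 4)/5 = 119/125.
s(4) = ((119/125) + 4)/5 = 619/625.
s(5) = ((619/625) + 4)/5 = 3119/3125.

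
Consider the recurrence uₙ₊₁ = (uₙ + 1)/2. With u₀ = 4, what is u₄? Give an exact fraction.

19/16

u₁ = (4 + 1)/2 = 5/2.
u₂ = ((5/2) + 1)/2 = 7/4.
u₃ = ((7/4) + 1)/2 = 11/8.
u₄ = ((11/8) + 1)/2 = 19/16.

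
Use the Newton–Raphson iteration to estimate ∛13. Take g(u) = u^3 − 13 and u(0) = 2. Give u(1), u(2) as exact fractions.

g'(u) = 3u^2.
g(2) = −5, g'(2) = 12, so u(1) = 2 − (−5)/12 = 29/12.
g(29/12) = 1925/1728, g'(29/12) = 841/48, so u(2) = (29/12) − (1925/1728)/(841/48) = 35621/15138.

u(1) = 29/12, u(2) = 35621/15138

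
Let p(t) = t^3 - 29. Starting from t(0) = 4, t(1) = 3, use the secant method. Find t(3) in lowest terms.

p(4) = 35, p(3) = -2. t(2) = 3 - (-2)·(3 - 4)/((-2) - 35) = 113/37.
p(3) = -2, p(113/37) = -26040/50653. t(3) = (113/37) - (-26040/50653)·((113/37) - 3)/((-26040/50653) - (-2)) = 115637/37633.

115637/37633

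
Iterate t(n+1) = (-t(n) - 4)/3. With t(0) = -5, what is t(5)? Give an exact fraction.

-239/243

t(1) = (-(-5) - 4)/3 = 1/3.
t(2) = (-(1/3) - 4)/3 = -13/9.
t(3) = (-(-13/9) - 4)/3 = -23/27.
t(4) = (-(-23/27) - 4)/3 = -85/81.
t(5) = (-(-85/81) - 4)/3 = -239/243.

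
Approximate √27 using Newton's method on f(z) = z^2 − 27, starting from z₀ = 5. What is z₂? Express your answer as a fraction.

1351/260

f'(z) = 2z.
f(5) = −2, f'(5) = 10, so z₁ = 5 − (−2)/10 = 26/5.
f(26/5) = 1/25, f'(26/5) = 52/5, so z₂ = (26/5) − (1/25)/(52/5) = 1351/260.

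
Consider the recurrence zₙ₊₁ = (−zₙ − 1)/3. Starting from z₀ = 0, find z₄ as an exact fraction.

z₁ = (−0 − 1)/3 = −1/3.
z₂ = (−(−1/3) − 1)/3 = −2/9.
z₃ = (−(−2/9) − 1)/3 = −7/27.
z₄ = (−(−7/27) − 1)/3 = −20/81.

−20/81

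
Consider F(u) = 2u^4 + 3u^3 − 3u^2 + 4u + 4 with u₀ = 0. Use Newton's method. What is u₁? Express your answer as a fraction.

−1

F'(u) = 8u^3 + 9u^2 − 6u + 4.
F(0) = 4, F'(0) = 4, so u₁ = 0 − 4/4 = −1.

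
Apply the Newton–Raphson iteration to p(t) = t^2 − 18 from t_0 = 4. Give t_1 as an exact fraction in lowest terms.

17/4

p'(t) = 2t.
p(4) = −2, p'(4) = 8, so t_1 = 4 − (−2)/8 = 17/4.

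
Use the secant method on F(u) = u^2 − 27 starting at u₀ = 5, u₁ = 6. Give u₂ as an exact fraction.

57/11

F(5) = −2, F(6) = 9. u₂ = 6 − 9·(6 − 5)/(9 − (−2)) = 57/11.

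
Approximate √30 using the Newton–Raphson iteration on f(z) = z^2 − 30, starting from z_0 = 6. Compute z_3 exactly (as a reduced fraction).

116161/21208

f'(z) = 2z.
f(6) = 6, f'(6) = 12, so z_1 = 6 − 6/12 = 11/2.
f(11/2) = 1/4, f'(11/2) = 11, so z_2 = (11/2) − (1/4)/11 = 241/44.
f(241/44) = 1/1936, f'(241/44) = 241/22, so z_3 = (241/44) − (1/1936)/(241/22) = 116161/21208.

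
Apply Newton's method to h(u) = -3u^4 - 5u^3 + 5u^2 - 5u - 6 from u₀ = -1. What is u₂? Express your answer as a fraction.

h'(u) = -12u^3 - 15u^2 + 10u - 5.
h(-1) = 6, h'(-1) = -18, so u₁ = (-1) - 6/(-18) = -2/3.
h(-2/3) = 4/9, h'(-2/3) = -133/9, so u₂ = (-2/3) - (4/9)/(-133/9) = -254/399.

-254/399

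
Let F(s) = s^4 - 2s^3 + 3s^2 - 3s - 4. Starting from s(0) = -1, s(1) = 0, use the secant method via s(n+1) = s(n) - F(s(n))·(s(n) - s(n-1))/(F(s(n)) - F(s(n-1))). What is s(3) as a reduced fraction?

F(-1) = 5, F(0) = -4. s(2) = 0 - (-4)·(0 - (-1))/((-4) - 5) = -4/9.
F(0) = -4, F(-4/9) = -12200/6561. s(3) = (-4/9) - (-12200/6561)·((-4/9) - 0)/((-12200/6561) - (-4)) = -2916/3511.

-2916/3511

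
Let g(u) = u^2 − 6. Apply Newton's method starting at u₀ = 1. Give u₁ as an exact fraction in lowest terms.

g'(u) = 2u.
g(1) = −5, g'(1) = 2, so u₁ = 1 − (−5)/2 = 7/2.

7/2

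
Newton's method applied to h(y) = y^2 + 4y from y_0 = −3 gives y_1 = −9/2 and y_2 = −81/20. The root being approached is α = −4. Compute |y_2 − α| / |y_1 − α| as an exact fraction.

y_1 − α = −9/2 − (−4) = −9/2 + 4 = −1/2, so |y_1 − α| = 1/2.
y_2 − α = −81/20 − (−4) = −81/20 + 4 = −1/20, so |y_2 − α| = 1/20.
Ratio = (1/20) / (1/2) = 1/10.

1/10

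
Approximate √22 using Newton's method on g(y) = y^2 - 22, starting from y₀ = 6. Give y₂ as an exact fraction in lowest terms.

g'(y) = 2y.
g(6) = 14, g'(6) = 12, so y₁ = 6 - 14/12 = 29/6.
g(29/6) = 49/36, g'(29/6) = 29/3, so y₂ = (29/6) - (49/36)/(29/3) = 1633/348.

1633/348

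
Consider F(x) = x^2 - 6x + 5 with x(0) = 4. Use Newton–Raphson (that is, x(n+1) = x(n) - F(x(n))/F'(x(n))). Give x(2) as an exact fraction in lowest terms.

F'(x) = 2x - 6.
F(4) = -3, F'(4) = 2, so x(1) = 4 - (-3)/2 = 11/2.
F(11/2) = 9/4, F'(11/2) = 5, so x(2) = (11/2) - (9/4)/5 = 101/20.

101/20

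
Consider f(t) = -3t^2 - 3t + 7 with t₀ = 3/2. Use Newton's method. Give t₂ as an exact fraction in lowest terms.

8401/7584

f'(t) = -6t - 3.
f(3/2) = -17/4, f'(3/2) = -12, so t₁ = (3/2) - (-17/4)/(-12) = 55/48.
f(55/48) = -289/768, f'(55/48) = -79/8, so t₂ = (55/48) - (-289/768)/(-79/8) = 8401/7584.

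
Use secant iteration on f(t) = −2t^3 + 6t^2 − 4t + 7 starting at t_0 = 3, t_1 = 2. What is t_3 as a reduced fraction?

1682/589

f(3) = −5, f(2) = 7. t_2 = 2 − 7·(2 − 3)/(7 − (−5)) = 31/12.
f(2) = 7, f(31/12) = 1925/864. t_3 = (31/12) − (1925/864)·((31/12) − 2)/((1925/864) − 7) = 1682/589.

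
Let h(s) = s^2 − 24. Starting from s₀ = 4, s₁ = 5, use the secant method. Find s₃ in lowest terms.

436/89

h(4) = −8, h(5) = 1. s₂ = 5 − 1·(5 − 4)/(1 − (−8)) = 44/9.
h(5) = 1, h(44/9) = −8/81. s₃ = (44/9) − (−8/81)·((44/9) − 5)/((−8/81) − 1) = 436/89.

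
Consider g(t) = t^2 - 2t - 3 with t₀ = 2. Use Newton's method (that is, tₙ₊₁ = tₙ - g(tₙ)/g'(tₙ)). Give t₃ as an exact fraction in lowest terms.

4921/1640

g'(t) = 2t - 2.
g(2) = -3, g'(2) = 2, so t₁ = 2 - (-3)/2 = 7/2.
g(7/2) = 9/4, g'(7/2) = 5, so t₂ = (7/2) - (9/4)/5 = 61/20.
g(61/20) = 81/400, g'(61/20) = 41/10, so t₃ = (61/20) - (81/400)/(41/10) = 4921/1640.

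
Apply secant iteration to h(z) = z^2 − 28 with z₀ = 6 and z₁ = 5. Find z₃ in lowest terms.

h(6) = 8, h(5) = −3. z₂ = 5 − (−3)·(5 − 6)/((−3) − 8) = 58/11.
h(5) = −3, h(58/11) = −24/121. z₃ = (58/11) − (−24/121)·((58/11) − 5)/((−24/121) − (−3)) = 598/113.

598/113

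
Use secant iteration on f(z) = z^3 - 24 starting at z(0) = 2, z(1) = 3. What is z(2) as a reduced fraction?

f(2) = -16, f(3) = 3. z(2) = 3 - 3·(3 - 2)/(3 - (-16)) = 54/19.

54/19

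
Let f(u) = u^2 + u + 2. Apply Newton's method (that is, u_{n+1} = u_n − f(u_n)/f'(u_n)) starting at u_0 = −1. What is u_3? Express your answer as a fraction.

−17/3

f'(u) = 2u + 1.
f(−1) = 2, f'(−1) = −1, so u_1 = (−1) − 2/(−1) = 1.
f(1) = 4, f'(1) = 3, so u_2 = 1 − 4/3 = −1/3.
f(−1/3) = 16/9, f'(−1/3) = 1/3, so u_3 = (−1/3) − (16/9)/(1/3) = −17/3.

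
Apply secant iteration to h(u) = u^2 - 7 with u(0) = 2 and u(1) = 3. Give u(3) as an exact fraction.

37/14

h(2) = -3, h(3) = 2. u(2) = 3 - 2·(3 - 2)/(2 - (-3)) = 13/5.
h(3) = 2, h(13/5) = -6/25. u(3) = (13/5) - (-6/25)·((13/5) - 3)/((-6/25) - 2) = 37/14.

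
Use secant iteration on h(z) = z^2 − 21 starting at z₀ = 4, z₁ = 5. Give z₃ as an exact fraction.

h(4) = −5, h(5) = 4. z₂ = 5 − 4·(5 − 4)/(4 − (−5)) = 41/9.
h(5) = 4, h(41/9) = −20/81. z₃ = (41/9) − (−20/81)·((41/9) − 5)/((−20/81) − 4) = 197/43.

197/43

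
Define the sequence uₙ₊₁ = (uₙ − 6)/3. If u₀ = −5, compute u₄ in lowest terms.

u₁ = ((−5) − 6)/3 = −11/3.
u₂ = ((−11/3) − 6)/3 = −29/9.
u₃ = ((−29/9) − 6)/3 = −83/27.
u₄ = ((−83/27) − 6)/3 = −245/81.

−245/81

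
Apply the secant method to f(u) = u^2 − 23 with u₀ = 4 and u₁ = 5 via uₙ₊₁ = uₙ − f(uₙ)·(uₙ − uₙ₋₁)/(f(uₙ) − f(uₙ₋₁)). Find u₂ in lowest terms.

f(4) = −7, f(5) = 2. u₂ = 5 − 2·(5 − 4)/(2 − (−7)) = 43/9.

43/9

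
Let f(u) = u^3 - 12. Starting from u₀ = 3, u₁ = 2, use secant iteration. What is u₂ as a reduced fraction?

42/19

f(3) = 15, f(2) = -4. u₂ = 2 - (-4)·(2 - 3)/((-4) - 15) = 42/19.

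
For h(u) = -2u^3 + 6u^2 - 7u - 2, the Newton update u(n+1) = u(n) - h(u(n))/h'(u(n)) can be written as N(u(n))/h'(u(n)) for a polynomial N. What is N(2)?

-6

h'(u) = -6u^2 + 12u - 7.
N(u) = u·h'(u) - h(u) = u·(-6u^2 + 12u - 7) - (-2u^3 + 6u^2 - 7u - 2) = -4u^3 + 6u^2 + 2.
N(2) = -6.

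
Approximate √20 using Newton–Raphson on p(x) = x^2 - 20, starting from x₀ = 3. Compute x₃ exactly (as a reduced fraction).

p'(x) = 2x.
p(3) = -11, p'(3) = 6, so x₁ = 3 - (-11)/6 = 29/6.
p(29/6) = 121/36, p'(29/6) = 29/3, so x₂ = (29/6) - (121/36)/(29/3) = 1561/348.
p(1561/348) = 14641/121104, p'(1561/348) = 1561/174, so x₃ = (1561/348) - (14641/121104)/(1561/174) = 4858801/1086456.

4858801/1086456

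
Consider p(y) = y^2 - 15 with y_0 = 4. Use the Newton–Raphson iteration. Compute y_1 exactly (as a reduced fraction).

31/8

p'(y) = 2y.
p(4) = 1, p'(4) = 8, so y_1 = 4 - 1/8 = 31/8.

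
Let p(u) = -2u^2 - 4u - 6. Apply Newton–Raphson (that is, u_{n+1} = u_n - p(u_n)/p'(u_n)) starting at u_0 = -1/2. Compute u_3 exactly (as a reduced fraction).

p'(u) = -4u - 4.
p(-1/2) = -9/2, p'(-1/2) = -2, so u_1 = (-1/2) - (-9/2)/(-2) = -11/4.
p(-11/4) = -81/8, p'(-11/4) = 7, so u_2 = (-11/4) - (-81/8)/7 = -73/56.
p(-73/56) = -6561/1568, p'(-73/56) = 17/14, so u_3 = (-73/56) - (-6561/1568)/(17/14) = 4079/1904.

4079/1904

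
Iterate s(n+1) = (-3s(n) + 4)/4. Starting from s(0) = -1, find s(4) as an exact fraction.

19/256

s(1) = (-3·(-1) + 4)/4 = 7/4.
s(2) = (-3·(7/4) + 4)/4 = -5/16.
s(3) = (-3·(-5/16) + 4)/4 = 79/64.
s(4) = (-3·(79/64) + 4)/4 = 19/256.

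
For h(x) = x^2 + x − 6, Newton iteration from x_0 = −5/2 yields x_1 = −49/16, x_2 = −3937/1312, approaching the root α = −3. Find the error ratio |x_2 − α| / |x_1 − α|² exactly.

8/41

x_1 − α = −49/16 − (−3) = −49/16 + 3 = −1/16, so |x_1 − α| = 1/16.
x_2 − α = −3937/1312 − (−3) = −3937/1312 + 3 = −1/1312, so |x_2 − α| = 1/1312.
|x_1 − α|² = 1/256.
Ratio = (1/1312) / (1/256) = 8/41.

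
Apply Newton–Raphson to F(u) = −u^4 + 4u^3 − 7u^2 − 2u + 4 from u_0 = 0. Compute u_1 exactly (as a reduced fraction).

2

F'(u) = −4u^3 + 12u^2 − 14u − 2.
F(0) = 4, F'(0) = −2, so u_1 = 0 − 4/(−2) = 2.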